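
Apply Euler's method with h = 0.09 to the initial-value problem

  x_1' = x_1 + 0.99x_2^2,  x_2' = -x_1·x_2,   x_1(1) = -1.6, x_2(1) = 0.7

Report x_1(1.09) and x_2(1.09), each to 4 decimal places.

Euler on (x_1,x_2): x_1_{n+1} = x_1_n + h·x_1', x_2_{n+1} = x_2_n + h·x_2'.
1.000000: (-1.600000, 0.700000); f=(-1.114900, 1.120000) → (-1.700341, 0.800800)
(x_1(1.09), x_2(1.09)) ≈ (-1.7003, 0.8008)

-1.7003, 0.8008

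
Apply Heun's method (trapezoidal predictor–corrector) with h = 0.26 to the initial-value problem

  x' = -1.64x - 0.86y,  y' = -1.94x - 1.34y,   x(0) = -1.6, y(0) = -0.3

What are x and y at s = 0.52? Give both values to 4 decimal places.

Heun on (x,y): k1 = f(s_n, state_n); k2 = f(s_n + h, state_n + h·k1); state_{n+1} = state_n + (h/2)·(k1 + k2).
0.000000: (-1.600000, -0.300000)
  k1 = (2.882000, 3.506000)
  predictor → (-0.850680, 0.611560)
  k2 = (0.869174, 0.830829)
  → (-1.112347, 0.263788)
0.260000: (-1.112347, 0.263788)
  k1 = (1.597392, 1.804478)
  predictor → (-0.697025, 0.732952)
  k2 = (0.512783, 0.370073)
  → (-0.838025, 0.546479)
(x(0.52), y(0.52)) ≈ (-0.8380, 0.5465)

-0.8380, 0.5465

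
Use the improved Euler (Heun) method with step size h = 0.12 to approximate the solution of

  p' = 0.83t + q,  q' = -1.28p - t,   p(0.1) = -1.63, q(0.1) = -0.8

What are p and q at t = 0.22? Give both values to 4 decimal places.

-1.6958, -0.5622

Heun on (p,q): k1 = f(t_n, state_n); k2 = f(t_n + h, state_n + h·k1); state_{n+1} = state_n + (h/2)·(k1 + k2).
0.100000: (-1.630000, -0.800000)
  k1 = (-0.717000, 1.986400)
  predictor → (-1.716040, -0.561632)
  k2 = (-0.379032, 1.976531)
  → (-1.695762, -0.562224)
(p(0.22), q(0.22)) ≈ (-1.6958, -0.5622)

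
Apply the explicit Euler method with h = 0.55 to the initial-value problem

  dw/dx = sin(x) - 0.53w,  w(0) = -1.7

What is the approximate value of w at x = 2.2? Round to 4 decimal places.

Euler: w_{n+1} = w_n + h·f(x_n, w_n).
x=0.000000, w=-1.700000: f=0.901000 → w ← -1.700000 + 0.55·0.901000 = -1.204450
x=0.550000, w=-1.204450: f=1.161046 → w ← -1.204450 + 0.55·1.161046 = -0.565875
x=1.100000, w=-0.565875: f=1.191121 → w ← -0.565875 + 0.55·1.191121 = 0.089242
x=1.650000, w=0.089242: f=0.949567 → w ← 0.089242 + 0.55·0.949567 = 0.611504
w(2.2) ≈ 0.6115

0.6115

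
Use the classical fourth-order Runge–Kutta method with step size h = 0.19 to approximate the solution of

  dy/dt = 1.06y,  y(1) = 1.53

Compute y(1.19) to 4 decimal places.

RK4: k1 = f(t_n, y_n); k2 = f(t_n + h/2, y_n + (h/2)·k1); k3 = f(t_n + h/2, y_n + (h/2)·k2); k4 = f(t_n + h, y_n + h·k3); y_{n+1} = y_n + (h/6)·(k1 + 2k2 + 2k3 + k4).
t=1.000000, y=1.530000:
  k1 = f(1.000000, 1.530000) = 1.621800
  k2 = f(1.095000, 1.684071) = 1.785115
  k3 = f(1.095000, 1.699586) = 1.801561
  k4 = f(1.190000, 1.872297) = 1.984634
  y ← 1.530000 + (0.19/6)·(k1 + 2k2 + 2k3 + k4) = 1.871360
y(1.19) ≈ 1.8714

1.8714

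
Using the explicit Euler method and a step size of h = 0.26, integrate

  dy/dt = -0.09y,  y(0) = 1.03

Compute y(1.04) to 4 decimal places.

Euler: y_{n+1} = y_n + h·f(t_n, y_n).
t=0.000000, y=1.030000: f=-0.092700 → y ← 1.030000 + 0.26·(-0.092700) = 1.005898
t=0.260000, y=1.005898: f=-0.090531 → y ← 1.005898 + 0.26·(-0.090531) = 0.982360
t=0.520000, y=0.982360: f=-0.088412 → y ← 0.982360 + 0.26·(-0.088412) = 0.959373
t=0.780000, y=0.959373: f=-0.086344 → y ← 0.959373 + 0.26·(-0.086344) = 0.936923
y(1.04) ≈ 0.9369

0.9369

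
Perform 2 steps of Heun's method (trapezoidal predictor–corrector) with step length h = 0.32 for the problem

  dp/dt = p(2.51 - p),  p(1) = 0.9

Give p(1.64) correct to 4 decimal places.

1.8207

Heun: k1 = f(t_n, p_n); k2 = f(t_n + h, p_n + h·k1); p_{n+1} = p_n + (h/2)·(k1 + k2).
t=1.000000, p=0.900000:
  k1 = f(1.000000, 0.900000) = 1.449000
  k2 = f(1.320000, 1.363680) = 1.563214
  p ← 0.900000 + (0.32/2)·(1.449000 + 1.563214) = 1.381954
t=1.320000, p=1.381954:
  k1 = f(1.320000, 1.381954) = 1.558908
  k2 = f(1.640000, 1.880805) = 1.183394
  p ← 1.381954 + (0.32/2)·(1.558908 + 1.183394) = 1.820722
p(1.64) ≈ 1.8207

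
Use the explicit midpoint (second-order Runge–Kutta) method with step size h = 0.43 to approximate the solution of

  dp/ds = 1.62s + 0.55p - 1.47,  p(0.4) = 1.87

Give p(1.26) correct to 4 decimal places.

Midpoint: k1 = f(s_n, p_n); k2 = f(s_n + h/2, p_n + (h/2)·k1); p_{n+1} = p_n + h·k2.
s=0.400000, p=1.870000:
  k1 = f(0.400000, 1.870000) = 0.206500
  k2 = f(0.615000, 1.914398) = 0.579219
  p ← 1.870000 + 0.43·0.579219 = 2.119064
s=0.830000, p=2.119064:
  k1 = f(0.830000, 2.119064) = 1.040085
  k2 = f(1.045000, 2.342682) = 1.511375
  p ← 2.119064 + 0.43·1.511375 = 2.768955
p(1.26) ≈ 2.7690

2.7690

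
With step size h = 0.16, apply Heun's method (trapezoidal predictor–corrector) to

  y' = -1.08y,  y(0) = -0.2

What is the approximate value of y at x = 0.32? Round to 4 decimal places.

Heun: k1 = f(x_n, y_n); k2 = f(x_n + h, y_n + h·k1); y_{n+1} = y_n + (h/2)·(k1 + k2).
x=0.000000, y=-0.200000:
  k1 = f(0.000000, -0.200000) = 0.216000
  k2 = f(0.160000, -0.165440) = 0.178675
  y ← -0.200000 + (0.16/2)·(0.216000 + 0.178675) = -0.168426
x=0.160000, y=-0.168426:
  k1 = f(0.160000, -0.168426) = 0.181900
  k2 = f(0.320000, -0.139322) = 0.150468
  y ← -0.168426 + (0.16/2)·(0.181900 + 0.150468) = -0.141837
y(0.32) ≈ -0.1418

-0.1418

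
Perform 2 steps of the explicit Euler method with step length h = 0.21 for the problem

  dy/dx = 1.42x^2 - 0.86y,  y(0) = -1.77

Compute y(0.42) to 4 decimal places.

-1.1753

Euler: y_{n+1} = y_n + h·f(x_n, y_n).
x=0.000000, y=-1.770000: f=1.522200 → y ← -1.770000 + 0.21·1.522200 = -1.450338
x=0.210000, y=-1.450338: f=1.309913 → y ← -1.450338 + 0.21·1.309913 = -1.175256
y(0.42) ≈ -1.1753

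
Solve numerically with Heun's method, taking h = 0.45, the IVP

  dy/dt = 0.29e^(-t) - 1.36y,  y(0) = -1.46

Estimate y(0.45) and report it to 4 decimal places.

Heun: k1 = f(t_n, y_n); k2 = f(t_n + h, y_n + h·k1); y_{n+1} = y_n + (h/2)·(k1 + k2).
t=0.000000, y=-1.460000:
  k1 = f(0.000000, -1.460000) = 2.275600
  k2 = f(0.450000, -0.435980) = 0.777845
  y ← -1.460000 + (0.45/2)·(2.275600 + 0.777845) = -0.772975
y(0.45) ≈ -0.7730

-0.7730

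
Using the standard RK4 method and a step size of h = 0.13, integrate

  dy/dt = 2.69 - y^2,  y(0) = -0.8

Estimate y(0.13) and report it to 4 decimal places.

-0.5075

RK4: k1 = f(t_n, y_n); k2 = f(t_n + h/2, y_n + (h/2)·k1); k3 = f(t_n + h/2, y_n + (h/2)·k2); k4 = f(t_n + h, y_n + h·k3); y_{n+1} = y_n + (h/6)·(k1 + 2k2 + 2k3 + k4).
t=0.000000, y=-0.800000:
  k1 = f(0.000000, -0.800000) = 2.050000
  k2 = f(0.065000, -0.666750) = 2.245444
  k3 = f(0.065000, -0.654046) = 2.262224
  k4 = f(0.130000, -0.505911) = 2.434054
  y ← -0.800000 + (0.13/6)·(k1 + 2k2 + 2k3 + k4) = -0.507513
y(0.13) ≈ -0.5075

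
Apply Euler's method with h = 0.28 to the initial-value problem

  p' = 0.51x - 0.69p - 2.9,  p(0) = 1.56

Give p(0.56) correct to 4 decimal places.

Euler: p_{n+1} = p_n + h·f(x_n, p_n).
x=0.000000, p=1.560000: f=-3.976400 → p ← 1.560000 + 0.28·(-3.976400) = 0.446608
x=0.280000, p=0.446608: f=-3.065360 → p ← 0.446608 + 0.28·(-3.065360) = -0.411693
p(0.56) ≈ -0.4117

-0.4117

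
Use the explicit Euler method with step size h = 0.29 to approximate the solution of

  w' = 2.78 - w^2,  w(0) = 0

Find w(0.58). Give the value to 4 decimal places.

Euler: w_{n+1} = w_n + h·f(t_n, w_n).
t=0.000000, w=0.000000: f=2.780000 → w ← 0.000000 + 0.29·2.780000 = 0.806200
t=0.290000, w=0.806200: f=2.130042 → w ← 0.806200 + 0.29·2.130042 = 1.423912
w(0.58) ≈ 1.4239

1.4239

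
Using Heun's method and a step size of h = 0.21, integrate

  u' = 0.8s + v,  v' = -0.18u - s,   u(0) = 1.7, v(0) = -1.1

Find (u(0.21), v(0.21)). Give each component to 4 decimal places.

1.4799, -1.1819

Heun on (u,v): k1 = f(s_n, state_n); k2 = f(s_n + h, state_n + h·k1); state_{n+1} = state_n + (h/2)·(k1 + k2).
0.000000: (1.700000, -1.100000)
  k1 = (-1.100000, -0.306000)
  predictor → (1.469000, -1.164260)
  k2 = (-0.996260, -0.474420)
  → (1.479893, -1.181944)
(u(0.21), v(0.21)) ≈ (1.4799, -1.1819)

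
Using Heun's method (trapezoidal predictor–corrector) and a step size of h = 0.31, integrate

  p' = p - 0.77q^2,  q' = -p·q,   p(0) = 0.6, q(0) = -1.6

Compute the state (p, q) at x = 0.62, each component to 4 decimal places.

-0.2342, -1.4105

Heun on (p,q): k1 = f(x_n, state_n); k2 = f(x_n + h, state_n + h·k1); state_{n+1} = state_n + (h/2)·(k1 + k2).
0.000000: (0.600000, -1.600000)
  k1 = (-1.371200, 0.960000)
  predictor → (0.174928, -1.302400)
  k2 = (-1.131181, 0.227826)
  → (0.212131, -1.415887)
0.310000: (0.212131, -1.415887)
  k1 = (-1.331516, 0.300353)
  predictor → (-0.200639, -1.322777)
  k2 = (-1.547939, -0.265401)
  → (-0.234185, -1.410469)
(p(0.62), q(0.62)) ≈ (-0.2342, -1.4105)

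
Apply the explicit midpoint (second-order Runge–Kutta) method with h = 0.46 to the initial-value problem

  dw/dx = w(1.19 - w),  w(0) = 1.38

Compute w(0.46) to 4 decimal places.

1.3013

Midpoint: k1 = f(x_n, w_n); k2 = f(x_n + h/2, w_n + (h/2)·k1); w_{n+1} = w_n + h·k2.
x=0.000000, w=1.380000:
  k1 = f(0.000000, 1.380000) = -0.262200
  k2 = f(0.230000, 1.319694) = -0.171156
  w ← 1.380000 + 0.46·(-0.171156) = 1.301268
w(0.46) ≈ 1.3013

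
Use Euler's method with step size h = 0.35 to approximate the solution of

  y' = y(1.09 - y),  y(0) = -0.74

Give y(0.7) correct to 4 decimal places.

Euler: y_{n+1} = y_n + h·f(x_n, y_n).
x=0.000000, y=-0.740000: f=-1.354200 → y ← -0.740000 + 0.35·(-1.354200) = -1.213970
x=0.350000, y=-1.213970: f=-2.796950 → y ← -1.213970 + 0.35·(-2.796950) = -2.192903
y(0.7) ≈ -2.1929

-2.1929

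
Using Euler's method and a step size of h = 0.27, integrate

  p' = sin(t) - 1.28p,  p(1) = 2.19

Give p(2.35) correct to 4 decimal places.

0.8997

Euler: p_{n+1} = p_n + h·f(t_n, p_n).
t=1.000000, p=2.190000: f=-1.961729 → p ← 2.190000 + 0.27·(-1.961729) = 1.660333
t=1.270000, p=1.660333: f=-1.170126 → p ← 1.660333 + 0.27·(-1.170126) = 1.344399
t=1.540000, p=1.344399: f=-0.721305 → p ← 1.344399 + 0.27·(-0.721305) = 1.149647
t=1.810000, p=1.149647: f=-0.500021 → p ← 1.149647 + 0.27·(-0.500021) = 1.014641
t=2.080000, p=1.014641: f=-0.425608 → p ← 1.014641 + 0.27·(-0.425608) = 0.899727
p(2.35) ≈ 0.8997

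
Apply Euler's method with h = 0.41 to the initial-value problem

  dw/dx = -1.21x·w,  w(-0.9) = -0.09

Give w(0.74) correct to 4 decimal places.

-0.1407

Euler: w_{n+1} = w_n + h·f(x_n, w_n).
x=-0.900000, w=-0.090000: f=-0.098010 → w ← -0.090000 + 0.41·(-0.098010) = -0.130184
x=-0.490000, w=-0.130184: f=-0.077186 → w ← -0.130184 + 0.41·(-0.077186) = -0.161830
x=-0.080000, w=-0.161830: f=-0.015665 → w ← -0.161830 + 0.41·(-0.015665) = -0.168253
x=0.330000, w=-0.168253: f=0.067183 → w ← -0.168253 + 0.41·0.067183 = -0.140708
w(0.74) ≈ -0.1407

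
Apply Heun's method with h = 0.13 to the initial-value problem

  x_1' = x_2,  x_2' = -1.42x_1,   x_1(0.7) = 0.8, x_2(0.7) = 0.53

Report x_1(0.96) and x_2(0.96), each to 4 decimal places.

Heun on (x_1,x_2): k1 = f(x_n, state_n); k2 = f(x_n + h, state_n + h·k1); state_{n+1} = state_n + (h/2)·(k1 + k2).
0.700000: (0.800000, 0.530000)
  k1 = (0.530000, -1.136000)
  predictor → (0.868900, 0.382320)
  k2 = (0.382320, -1.233838)
  → (0.859301, 0.375961)
0.830000: (0.859301, 0.375961)
  k1 = (0.375961, -1.220207)
  predictor → (0.908176, 0.217334)
  k2 = (0.217334, -1.289609)
  → (0.897865, 0.212822)
(x_1(0.96), x_2(0.96)) ≈ (0.8979, 0.2128)

0.8979, 0.2128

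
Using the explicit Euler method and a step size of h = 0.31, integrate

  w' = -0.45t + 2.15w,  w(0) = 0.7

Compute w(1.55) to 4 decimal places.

Euler: w_{n+1} = w_n + h·f(t_n, w_n).
t=0.000000, w=0.700000: f=1.505000 → w ← 0.700000 + 0.31·1.505000 = 1.166550
t=0.310000, w=1.166550: f=2.368583 → w ← 1.166550 + 0.31·2.368583 = 1.900811
t=0.620000, w=1.900811: f=3.807743 → w ← 1.900811 + 0.31·3.807743 = 3.081211
t=0.930000, w=3.081211: f=6.206103 → w ← 3.081211 + 0.31·6.206103 = 5.005103
t=1.240000, w=5.005103: f=10.202971 → w ← 5.005103 + 0.31·10.202971 = 8.168024
w(1.55) ≈ 8.1680

8.1680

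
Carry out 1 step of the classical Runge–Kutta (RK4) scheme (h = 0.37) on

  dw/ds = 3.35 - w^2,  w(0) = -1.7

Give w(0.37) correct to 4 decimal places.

-1.3763

RK4: k1 = f(s_n, w_n); k2 = f(s_n + h/2, w_n + (h/2)·k1); k3 = f(s_n + h/2, w_n + (h/2)·k2); k4 = f(s_n + h, w_n + h·k3); w_{n+1} = w_n + (h/6)·(k1 + 2k2 + 2k3 + k4).
s=0.000000, w=-1.700000:
  k1 = f(0.000000, -1.700000) = 0.460000
  k2 = f(0.185000, -1.614900) = 0.742098
  k3 = f(0.185000, -1.562712) = 0.907932
  k4 = f(0.370000, -1.364065) = 1.489326
  w ← -1.700000 + (0.37/6)·(k1 + 2k2 + 2k3 + k4) = -1.376288
w(0.37) ≈ -1.3763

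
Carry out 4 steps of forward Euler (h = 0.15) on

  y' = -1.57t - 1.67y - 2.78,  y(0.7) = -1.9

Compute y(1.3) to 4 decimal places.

Euler: y_{n+1} = y_n + h·f(t_n, y_n).
t=0.700000, y=-1.900000: f=-0.706000 → y ← -1.900000 + 0.15·(-0.706000) = -2.005900
t=0.850000, y=-2.005900: f=-0.764647 → y ← -2.005900 + 0.15·(-0.764647) = -2.120597
t=1.000000, y=-2.120597: f=-0.808603 → y ← -2.120597 + 0.15·(-0.808603) = -2.241887
t=1.150000, y=-2.241887: f=-0.841548 → y ← -2.241887 + 0.15·(-0.841548) = -2.368120
y(1.3) ≈ -2.3681

-2.3681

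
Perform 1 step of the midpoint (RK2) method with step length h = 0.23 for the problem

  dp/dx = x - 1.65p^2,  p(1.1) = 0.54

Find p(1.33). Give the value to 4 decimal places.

Midpoint: k1 = f(x_n, p_n); k2 = f(x_n + h/2, p_n + (h/2)·k1); p_{n+1} = p_n + h·k2.
x=1.100000, p=0.540000:
  k1 = f(1.100000, 0.540000) = 0.618860
  k2 = f(1.215000, 0.611169) = 0.598680
  p ← 0.540000 + 0.23·0.598680 = 0.677696
p(1.33) ≈ 0.6777

0.6777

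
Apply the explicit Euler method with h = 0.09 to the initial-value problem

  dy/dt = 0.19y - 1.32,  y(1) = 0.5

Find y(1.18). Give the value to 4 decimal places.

0.2776

Euler: y_{n+1} = y_n + h·f(t_n, y_n).
t=1.000000, y=0.500000: f=-1.225000 → y ← 0.500000 + 0.09·(-1.225000) = 0.389750
t=1.090000, y=0.389750: f=-1.245947 → y ← 0.389750 + 0.09·(-1.245947) = 0.277615
y(1.18) ≈ 0.2776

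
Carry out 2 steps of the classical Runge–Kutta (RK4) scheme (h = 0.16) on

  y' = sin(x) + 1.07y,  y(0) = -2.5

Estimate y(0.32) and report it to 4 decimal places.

RK4: k1 = f(x_n, y_n); k2 = f(x_n + h/2, y_n + (h/2)·k1); k3 = f(x_n + h/2, y_n + (h/2)·k2); k4 = f(x_n + h, y_n + h·k3); y_{n+1} = y_n + (h/6)·(k1 + 2k2 + 2k3 + k4).
x=0.000000, y=-2.500000:
  k1 = f(0.000000, -2.500000) = -2.675000
  k2 = f(0.080000, -2.714000) = -2.824065
  k3 = f(0.080000, -2.725925) = -2.836825
  k4 = f(0.160000, -2.953892) = -3.001346
  y ← -2.500000 + (0.16/6)·(k1 + 2k2 + 2k3 + k4) = -2.953283
x=0.160000, y=-2.953283:
  k1 = f(0.160000, -2.953283) = -3.000695
  k2 = f(0.240000, -3.193339) = -3.179170
  k3 = f(0.240000, -3.207617) = -3.194448
  k4 = f(0.320000, -3.464395) = -3.392336
  y ← -2.953283 + (0.16/6)·(k1 + 2k2 + 2k3 + k4) = -3.463691
y(0.32) ≈ -3.4637

-3.4637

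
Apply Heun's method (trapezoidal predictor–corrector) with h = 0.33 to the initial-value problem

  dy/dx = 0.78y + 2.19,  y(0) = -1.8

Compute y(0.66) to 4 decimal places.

-1.1294

Heun: k1 = f(x_n, y_n); k2 = f(x_n + h, y_n + h·k1); y_{n+1} = y_n + (h/2)·(k1 + k2).
x=0.000000, y=-1.800000:
  k1 = f(0.000000, -1.800000) = 0.786000
  k2 = f(0.330000, -1.540620) = 0.988316
  y ← -1.800000 + (0.33/2)·(0.786000 + 0.988316) = -1.507238
x=0.330000, y=-1.507238:
  k1 = f(0.330000, -1.507238) = 1.014355
  k2 = f(0.660000, -1.172501) = 1.275449
  y ← -1.507238 + (0.33/2)·(1.014355 + 1.275449) = -1.129420
y(0.66) ≈ -1.1294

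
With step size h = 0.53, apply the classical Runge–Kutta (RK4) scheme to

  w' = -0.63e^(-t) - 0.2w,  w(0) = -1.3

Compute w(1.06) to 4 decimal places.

RK4: k1 = f(t_n, w_n); k2 = f(t_n + h/2, w_n + (h/2)·k1); k3 = f(t_n + h/2, w_n + (h/2)·k2); k4 = f(t_n + h, w_n + h·k3); w_{n+1} = w_n + (h/6)·(k1 + 2k2 + 2k3 + k4).
t=0.000000, w=-1.300000:
  k1 = f(0.000000, -1.300000) = -0.370000
  k2 = f(0.265000, -1.398050) = -0.203730
  k3 = f(0.265000, -1.353988) = -0.212542
  k4 = f(0.530000, -1.412647) = -0.088292
  w ← -1.300000 + (0.53/6)·(k1 + 2k2 + 2k3 + k4) = -1.414024
t=0.530000, w=-1.414024:
  k1 = f(0.530000, -1.414024) = -0.088016
  k2 = f(0.795000, -1.437348) = 0.002973
  k3 = f(0.795000, -1.413236) = -0.001849
  k4 = f(1.060000, -1.415004) = 0.064734
  w ← -1.414024 + (0.53/6)·(k1 + 2k2 + 2k3 + k4) = -1.415882
w(1.06) ≈ -1.4159

-1.4159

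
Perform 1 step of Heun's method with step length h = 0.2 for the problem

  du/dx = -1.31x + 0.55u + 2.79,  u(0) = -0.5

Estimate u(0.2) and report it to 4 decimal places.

0.0045

Heun: k1 = f(x_n, u_n); k2 = f(x_n + h, u_n + h·k1); u_{n+1} = u_n + (h/2)·(k1 + k2).
x=0.000000, u=-0.500000:
  k1 = f(0.000000, -0.500000) = 2.515000
  k2 = f(0.200000, 0.003000) = 2.529650
  u ← -0.500000 + (0.2/2)·(2.515000 + 2.529650) = 0.004465
u(0.2) ≈ 0.0045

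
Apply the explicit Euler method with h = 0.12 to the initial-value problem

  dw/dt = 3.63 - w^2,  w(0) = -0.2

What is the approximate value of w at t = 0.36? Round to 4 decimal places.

Euler: w_{n+1} = w_n + h·f(t_n, w_n).
t=0.000000, w=-0.200000: f=3.590000 → w ← -0.200000 + 0.12·3.590000 = 0.230800
t=0.120000, w=0.230800: f=3.576731 → w ← 0.230800 + 0.12·3.576731 = 0.660008
t=0.240000, w=0.660008: f=3.194390 → w ← 0.660008 + 0.12·3.194390 = 1.043335
w(0.36) ≈ 1.0433

1.0433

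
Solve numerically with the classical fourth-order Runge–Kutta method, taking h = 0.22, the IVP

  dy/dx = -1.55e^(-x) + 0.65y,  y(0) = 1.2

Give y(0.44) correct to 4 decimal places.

RK4: k1 = f(x_n, y_n); k2 = f(x_n + h/2, y_n + (h/2)·k1); k3 = f(x_n + h/2, y_n + (h/2)·k2); k4 = f(x_n + h, y_n + h·k3); y_{n+1} = y_n + (h/6)·(k1 + 2k2 + 2k3 + k4).
x=0.000000, y=1.200000:
  k1 = f(0.000000, 1.200000) = -0.770000
  k2 = f(0.110000, 1.115300) = -0.663598
  k3 = f(0.110000, 1.127004) = -0.655990
  k4 = f(0.220000, 1.055682) = -0.557711
  y ← 1.200000 + (0.22/6)·(k1 + 2k2 + 2k3 + k4) = 1.054547
x=0.220000, y=1.054547:
  k1 = f(0.220000, 1.054547) = -0.558448
  k2 = f(0.330000, 0.993118) = -0.468805
  k3 = f(0.330000, 1.002979) = -0.462395
  k4 = f(0.440000, 0.952820) = -0.378923
  y ← 1.054547 + (0.22/6)·(k1 + 2k2 + 2k3 + k4) = 0.951889
y(0.44) ≈ 0.9519

0.9519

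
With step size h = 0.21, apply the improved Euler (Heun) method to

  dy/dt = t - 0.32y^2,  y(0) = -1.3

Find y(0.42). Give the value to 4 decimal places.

Heun: k1 = f(t_n, y_n); k2 = f(t_n + h, y_n + h·k1); y_{n+1} = y_n + (h/2)·(k1 + k2).
t=0.000000, y=-1.300000:
  k1 = f(0.000000, -1.300000) = -0.540800
  k2 = f(0.210000, -1.413568) = -0.429416
  y ← -1.300000 + (0.21/2)·(-0.540800 + (-0.429416)) = -1.401873
t=0.210000, y=-1.401873:
  k1 = f(0.210000, -1.401873) = -0.418879
  k2 = f(0.420000, -1.489837) = -0.290277
  y ← -1.401873 + (0.21/2)·(-0.418879 + (-0.290277)) = -1.476334
y(0.42) ≈ -1.4763

-1.4763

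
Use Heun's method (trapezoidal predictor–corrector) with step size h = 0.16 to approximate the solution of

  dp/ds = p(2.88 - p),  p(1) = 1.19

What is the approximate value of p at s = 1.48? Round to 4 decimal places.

2.1144

Heun: k1 = f(s_n, p_n); k2 = f(s_n + h, p_n + h·k1); p_{n+1} = p_n + (h/2)·(k1 + k2).
s=1.000000, p=1.190000:
  k1 = f(1.000000, 1.190000) = 2.011100
  k2 = f(1.160000, 1.511776) = 2.068448
  p ← 1.190000 + (0.16/2)·(2.011100 + 2.068448) = 1.516364
s=1.160000, p=1.516364:
  k1 = f(1.160000, 1.516364) = 2.067769
  k2 = f(1.320000, 1.847207) = 1.907783
  p ← 1.516364 + (0.16/2)·(2.067769 + 1.907783) = 1.834408
s=1.320000, p=1.834408:
  k1 = f(1.320000, 1.834408) = 1.918042
  k2 = f(1.480000, 2.141295) = 1.581786
  p ← 1.834408 + (0.16/2)·(1.918042 + 1.581786) = 2.114394
p(1.48) ≈ 2.1144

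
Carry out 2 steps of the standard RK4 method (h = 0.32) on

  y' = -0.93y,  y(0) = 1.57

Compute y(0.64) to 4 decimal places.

RK4: k1 = f(t_n, y_n); k2 = f(t_n + h/2, y_n + (h/2)·k1); k3 = f(t_n + h/2, y_n + (h/2)·k2); k4 = f(t_n + h, y_n + h·k3); y_{n+1} = y_n + (h/6)·(k1 + 2k2 + 2k3 + k4).
t=0.000000, y=1.570000:
  k1 = f(0.000000, 1.570000) = -1.460100
  k2 = f(0.160000, 1.336384) = -1.242837
  k3 = f(0.160000, 1.371146) = -1.275166
  k4 = f(0.320000, 1.161947) = -1.080611
  y ← 1.570000 + (0.32/6)·(k1 + 2k2 + 2k3 + k4) = 1.165908
t=0.320000, y=1.165908:
  k1 = f(0.320000, 1.165908) = -1.084295
  k2 = f(0.480000, 0.992421) = -0.922952
  k3 = f(0.480000, 1.018236) = -0.946960
  k4 = f(0.640000, 0.862881) = -0.802480
  y ← 1.165908 + (0.32/6)·(k1 + 2k2 + 2k3 + k4) = 0.865823
y(0.64) ≈ 0.8658

0.8658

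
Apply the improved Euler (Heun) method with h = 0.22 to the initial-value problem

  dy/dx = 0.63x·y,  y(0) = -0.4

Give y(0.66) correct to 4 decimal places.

Heun: k1 = f(x_n, y_n); k2 = f(x_n + h, y_n + h·k1); y_{n+1} = y_n + (h/2)·(k1 + k2).
x=0.000000, y=-0.400000:
  k1 = f(0.000000, -0.400000) = 0.000000
  k2 = f(0.220000, -0.400000) = -0.055440
  y ← -0.400000 + (0.22/2)·(0.000000 + (-0.055440)) = -0.406098
x=0.220000, y=-0.406098:
  k1 = f(0.220000, -0.406098) = -0.056285
  k2 = f(0.440000, -0.418481) = -0.116003
  y ← -0.406098 + (0.22/2)·(-0.056285 + (-0.116003)) = -0.425050
x=0.440000, y=-0.425050:
  k1 = f(0.440000, -0.425050) = -0.117824
  k2 = f(0.660000, -0.450971) = -0.187514
  y ← -0.425050 + (0.22/2)·(-0.117824 + (-0.187514)) = -0.458637
y(0.66) ≈ -0.4586

-0.4586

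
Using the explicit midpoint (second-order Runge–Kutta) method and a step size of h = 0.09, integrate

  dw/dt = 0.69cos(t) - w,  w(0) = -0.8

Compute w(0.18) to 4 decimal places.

Midpoint: k1 = f(t_n, w_n); k2 = f(t_n + h/2, w_n + (h/2)·k1); w_{n+1} = w_n + h·k2.
t=0.000000, w=-0.800000:
  k1 = f(0.000000, -0.800000) = 1.490000
  k2 = f(0.045000, -0.732950) = 1.422251
  w ← -0.800000 + 0.09·1.422251 = -0.671997
t=0.090000, w=-0.671997:
  k1 = f(0.090000, -0.671997) = 1.359205
  k2 = f(0.135000, -0.610833) = 1.294555
  w ← -0.671997 + 0.09·1.294555 = -0.555487
w(0.18) ≈ -0.5555

-0.5555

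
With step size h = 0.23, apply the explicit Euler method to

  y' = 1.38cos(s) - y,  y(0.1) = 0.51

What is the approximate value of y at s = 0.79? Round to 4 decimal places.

Euler: y_{n+1} = y_n + h·f(s_n, y_n).
s=0.100000, y=0.510000: f=0.863106 → y ← 0.510000 + 0.23·0.863106 = 0.708514
s=0.330000, y=0.708514: f=0.597024 → y ← 0.708514 + 0.23·0.597024 = 0.845830
s=0.560000, y=0.845830: f=0.323382 → y ← 0.845830 + 0.23·0.323382 = 0.920208
y(0.79) ≈ 0.9202

0.9202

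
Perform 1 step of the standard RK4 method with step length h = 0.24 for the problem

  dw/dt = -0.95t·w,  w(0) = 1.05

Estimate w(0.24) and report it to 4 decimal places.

1.0217

RK4: k1 = f(t_n, w_n); k2 = f(t_n + h/2, w_n + (h/2)·k1); k3 = f(t_n + h/2, w_n + (h/2)·k2); k4 = f(t_n + h, w_n + h·k3); w_{n+1} = w_n + (h/6)·(k1 + 2k2 + 2k3 + k4).
t=0.000000, w=1.050000:
  k1 = f(0.000000, 1.050000) = 0.000000
  k2 = f(0.120000, 1.050000) = -0.119700
  k3 = f(0.120000, 1.035636) = -0.118063
  k4 = f(0.240000, 1.021665) = -0.232940
  w ← 1.050000 + (0.24/6)·(k1 + 2k2 + 2k3 + k4) = 1.021661
w(0.24) ≈ 1.0217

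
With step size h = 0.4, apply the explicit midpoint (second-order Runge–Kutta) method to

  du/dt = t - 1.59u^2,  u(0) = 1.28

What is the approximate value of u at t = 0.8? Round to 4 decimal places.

Midpoint: k1 = f(t_n, u_n); k2 = f(t_n + h/2, u_n + (h/2)·k1); u_{n+1} = u_n + h·k2.
t=0.000000, u=1.280000:
  k1 = f(0.000000, 1.280000) = -2.605056
  k2 = f(0.200000, 0.758989) = -0.715942
  u ← 1.280000 + 0.4·(-0.715942) = 0.993623
t=0.400000, u=0.993623:
  k1 = f(0.400000, 0.993623) = -1.169787
  k2 = f(0.600000, 0.759666) = -0.317577
  u ← 0.993623 + 0.4·(-0.317577) = 0.866593
u(0.8) ≈ 0.8666

0.8666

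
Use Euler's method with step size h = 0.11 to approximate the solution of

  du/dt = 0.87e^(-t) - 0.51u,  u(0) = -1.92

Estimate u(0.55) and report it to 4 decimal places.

Euler: u_{n+1} = u_n + h·f(t_n, u_n).
t=0.000000, u=-1.920000: f=1.849200 → u ← -1.920000 + 0.11·1.849200 = -1.716588
t=0.110000, u=-1.716588: f=1.654836 → u ← -1.716588 + 0.11·1.654836 = -1.534556
t=0.220000, u=-1.534556: f=1.480815 → u ← -1.534556 + 0.11·1.480815 = -1.371666
t=0.330000, u=-1.371666: f=1.325014 → u ← -1.371666 + 0.11·1.325014 = -1.225915
t=0.440000, u=-1.225915: f=1.185528 → u ← -1.225915 + 0.11·1.185528 = -1.095507
u(0.55) ≈ -1.0955

-1.0955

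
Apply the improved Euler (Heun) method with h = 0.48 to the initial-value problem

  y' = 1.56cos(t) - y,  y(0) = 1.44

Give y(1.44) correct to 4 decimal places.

0.9882

Heun: k1 = f(t_n, y_n); k2 = f(t_n + h, y_n + h·k1); y_{n+1} = y_n + (h/2)·(k1 + k2).
t=0.000000, y=1.440000:
  k1 = f(0.000000, 1.440000) = 0.120000
  k2 = f(0.480000, 1.497600) = -0.113888
  y ← 1.440000 + (0.48/2)·(0.120000 + (-0.113888)) = 1.441467
t=0.480000, y=1.441467:
  k1 = f(0.480000, 1.441467) = -0.057755
  k2 = f(0.960000, 1.413745) = -0.519053
  y ← 1.441467 + (0.48/2)·(-0.057755 + (-0.519053)) = 1.303033
t=0.960000, y=1.303033:
  k1 = f(0.960000, 1.303033) = -0.408342
  k2 = f(1.440000, 1.107029) = -0.903568
  y ← 1.303033 + (0.48/2)·(-0.408342 + (-0.903568)) = 0.988175
y(1.44) ≈ 0.9882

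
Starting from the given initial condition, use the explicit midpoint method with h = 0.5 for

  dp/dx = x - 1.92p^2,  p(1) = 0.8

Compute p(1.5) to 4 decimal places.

Midpoint: k1 = f(x_n, p_n); k2 = f(x_n + h/2, p_n + (h/2)·k1); p_{n+1} = p_n + h·k2.
x=1.000000, p=0.800000:
  k1 = f(1.000000, 0.800000) = -0.228800
  k2 = f(1.250000, 0.742800) = 0.190636
  p ← 0.800000 + 0.5·0.190636 = 0.895318
p(1.5) ≈ 0.8953

0.8953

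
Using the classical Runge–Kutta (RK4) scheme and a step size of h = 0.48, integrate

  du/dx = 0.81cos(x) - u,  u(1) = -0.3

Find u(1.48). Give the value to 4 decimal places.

-0.0921

RK4: k1 = f(x_n, u_n); k2 = f(x_n + h/2, u_n + (h/2)·k1); k3 = f(x_n + h/2, u_n + (h/2)·k2); k4 = f(x_n + h, u_n + h·k3); u_{n+1} = u_n + (h/6)·(k1 + 2k2 + 2k3 + k4).
x=1.000000, u=-0.300000:
  k1 = f(1.000000, -0.300000) = 0.737645
  k2 = f(1.240000, -0.122965) = 0.386050
  k3 = f(1.240000, -0.207348) = 0.470433
  k4 = f(1.480000, -0.074192) = 0.147636
  u ← -0.300000 + (0.48/6)·(k1 + 2k2 + 2k3 + k4) = -0.092140
u(1.48) ≈ -0.0921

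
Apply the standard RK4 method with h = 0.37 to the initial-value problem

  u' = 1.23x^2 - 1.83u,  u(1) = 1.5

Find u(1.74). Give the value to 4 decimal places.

1.4601

RK4: k1 = f(x_n, u_n); k2 = f(x_n + h/2, u_n + (h/2)·k1); k3 = f(x_n + h/2, u_n + (h/2)·k2); k4 = f(x_n + h, u_n + h·k3); u_{n+1} = u_n + (h/6)·(k1 + 2k2 + 2k3 + k4).
x=1.000000, u=1.500000:
  k1 = f(1.000000, 1.500000) = -1.515000
  k2 = f(1.185000, 1.219725) = -0.504900
  k3 = f(1.185000, 1.406594) = -0.846869
  k4 = f(1.370000, 1.186658) = 0.137002
  u ← 1.500000 + (0.37/6)·(k1 + 2k2 + 2k3 + k4) = 1.248305
x=1.370000, u=1.248305:
  k1 = f(1.370000, 1.248305) = 0.024188
  k2 = f(1.555000, 1.252780) = 0.681583
  k3 = f(1.555000, 1.374398) = 0.459022
  k4 = f(1.740000, 1.418143) = 1.128745
  u ← 1.248305 + (0.37/6)·(k1 + 2k2 + 2k3 + k4) = 1.460077
u(1.74) ≈ 1.4601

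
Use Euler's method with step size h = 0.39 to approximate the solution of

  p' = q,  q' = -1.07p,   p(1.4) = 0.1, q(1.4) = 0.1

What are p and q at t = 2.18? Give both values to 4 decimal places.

0.1617, 0.0003

Euler on (p,q): p_{n+1} = p_n + h·p', q_{n+1} = q_n + h·q'.
1.400000: (0.100000, 0.100000); f=(0.100000, -0.107000) → (0.139000, 0.058270)
1.790000: (0.139000, 0.058270); f=(0.058270, -0.148730) → (0.161725, 0.000265)
(p(2.18), q(2.18)) ≈ (0.1617, 0.0003)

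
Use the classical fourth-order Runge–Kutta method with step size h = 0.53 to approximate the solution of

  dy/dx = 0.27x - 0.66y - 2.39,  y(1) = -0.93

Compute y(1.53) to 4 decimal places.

RK4: k1 = f(x_n, y_n); k2 = f(x_n + h/2, y_n + (h/2)·k1); k3 = f(x_n + h/2, y_n + (h/2)·k2); k4 = f(x_n + h, y_n + h·k3); y_{n+1} = y_n + (h/6)·(k1 + 2k2 + 2k3 + k4).
x=1.000000, y=-0.930000:
  k1 = f(1.000000, -0.930000) = -1.506200
  k2 = f(1.265000, -1.329143) = -1.171216
  k3 = f(1.265000, -1.240372) = -1.229804
  k4 = f(1.530000, -1.581796) = -0.932914
  y ← -0.930000 + (0.53/6)·(k1 + 2k2 + 2k3 + k4) = -1.569635
y(1.53) ≈ -1.5696

-1.5696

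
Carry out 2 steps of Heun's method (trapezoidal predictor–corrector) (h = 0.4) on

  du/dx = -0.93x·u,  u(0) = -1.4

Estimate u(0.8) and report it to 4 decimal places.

Heun: k1 = f(x_n, u_n); k2 = f(x_n + h, u_n + h·k1); u_{n+1} = u_n + (h/2)·(k1 + k2).
x=0.000000, u=-1.400000:
  k1 = f(0.000000, -1.400000) = 0.000000
  k2 = f(0.400000, -1.400000) = 0.520800
  u ← -1.400000 + (0.4/2)·(0.000000 + 0.520800) = -1.295840
x=0.400000, u=-1.295840:
  k1 = f(0.400000, -1.295840) = 0.482052
  k2 = f(0.800000, -1.103019) = 0.820646
  u ← -1.295840 + (0.4/2)·(0.482052 + 0.820646) = -1.035300
u(0.8) ≈ -1.0353

-1.0353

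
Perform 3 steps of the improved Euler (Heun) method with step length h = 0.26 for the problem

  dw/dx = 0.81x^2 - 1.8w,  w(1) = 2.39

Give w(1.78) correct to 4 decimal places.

1.3990

Heun: k1 = f(x_n, w_n); k2 = f(x_n + h, w_n + h·k1); w_{n+1} = w_n + (h/2)·(k1 + k2).
x=1.000000, w=2.390000:
  k1 = f(1.000000, 2.390000) = -3.492000
  k2 = f(1.260000, 1.482080) = -1.381788
  w ← 2.390000 + (0.26/2)·(-3.492000 + (-1.381788)) = 1.756408
x=1.260000, w=1.756408:
  k1 = f(1.260000, 1.756408) = -1.875578
  k2 = f(1.520000, 1.268757) = -0.412339
  w ← 1.756408 + (0.26/2)·(-1.875578 + (-0.412339)) = 1.458978
x=1.520000, w=1.458978:
  k1 = f(1.520000, 1.458978) = -0.754737
  k2 = f(1.780000, 1.262747) = 0.293460
  w ← 1.458978 + (0.26/2)·(-0.754737 + 0.293460) = 1.399012
w(1.78) ≈ 1.3990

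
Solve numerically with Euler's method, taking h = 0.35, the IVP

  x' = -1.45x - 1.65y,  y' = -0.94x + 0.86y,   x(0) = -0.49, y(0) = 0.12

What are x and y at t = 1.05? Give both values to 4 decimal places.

-0.4630, 0.7807

Euler on (x,y): x_{n+1} = x_n + h·x', y_{n+1} = y_n + h·y'.
0.000000: (-0.490000, 0.120000); f=(0.512500, 0.563800) → (-0.310625, 0.317330)
0.350000: (-0.310625, 0.317330); f=(-0.073188, 0.564891) → (-0.336241, 0.515042)
0.700000: (-0.336241, 0.515042); f=(-0.362270, 0.759003) → (-0.463035, 0.780693)
(x(1.05), y(1.05)) ≈ (-0.4630, 0.7807)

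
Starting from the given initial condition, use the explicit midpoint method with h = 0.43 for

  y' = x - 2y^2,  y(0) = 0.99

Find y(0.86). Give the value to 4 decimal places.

Midpoint: k1 = f(x_n, y_n); k2 = f(x_n + h/2, y_n + (h/2)·k1); y_{n+1} = y_n + h·k2.
x=0.000000, y=0.990000:
  k1 = f(0.000000, 0.990000) = -1.960200
  k2 = f(0.215000, 0.568557) = -0.431514
  y ← 0.990000 + 0.43·(-0.431514) = 0.804449
x=0.430000, y=0.804449:
  k1 = f(0.430000, 0.804449) = -0.864276
  k2 = f(0.645000, 0.618630) = -0.120405
  y ← 0.804449 + 0.43·(-0.120405) = 0.752675
y(0.86) ≈ 0.7527

0.7527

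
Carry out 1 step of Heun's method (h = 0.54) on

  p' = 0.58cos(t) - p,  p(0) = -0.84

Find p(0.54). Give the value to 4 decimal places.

-0.3025

Heun: k1 = f(t_n, p_n); k2 = f(t_n + h, p_n + h·k1); p_{n+1} = p_n + (h/2)·(k1 + k2).
t=0.000000, p=-0.840000:
  k1 = f(0.000000, -0.840000) = 1.420000
  k2 = f(0.540000, -0.073200) = 0.570671
  p ← -0.840000 + (0.54/2)·(1.420000 + 0.570671) = -0.302519
p(0.54) ≈ -0.3025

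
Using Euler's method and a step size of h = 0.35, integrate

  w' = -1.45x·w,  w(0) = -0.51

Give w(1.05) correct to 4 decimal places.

Euler: w_{n+1} = w_n + h·f(x_n, w_n).
x=0.000000, w=-0.510000: f=0.000000 → w ← -0.510000 + 0.35·0.000000 = -0.510000
x=0.350000, w=-0.510000: f=0.258825 → w ← -0.510000 + 0.35·0.258825 = -0.419411
x=0.700000, w=-0.419411: f=0.425702 → w ← -0.419411 + 0.35·0.425702 = -0.270415
w(1.05) ≈ -0.2704

-0.2704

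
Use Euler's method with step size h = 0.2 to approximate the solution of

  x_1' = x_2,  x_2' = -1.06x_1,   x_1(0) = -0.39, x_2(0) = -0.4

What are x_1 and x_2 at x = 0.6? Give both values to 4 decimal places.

-0.5770, -0.1046

Euler on (x_1,x_2): x_1_{n+1} = x_1_n + h·x_1', x_2_{n+1} = x_2_n + h·x_2'.
0.000000: (-0.390000, -0.400000); f=(-0.400000, 0.413400) → (-0.470000, -0.317320)
0.200000: (-0.470000, -0.317320); f=(-0.317320, 0.498200) → (-0.533464, -0.217680)
0.400000: (-0.533464, -0.217680); f=(-0.217680, 0.565472) → (-0.577000, -0.104586)
(x_1(0.6), x_2(0.6)) ≈ (-0.5770, -0.1046)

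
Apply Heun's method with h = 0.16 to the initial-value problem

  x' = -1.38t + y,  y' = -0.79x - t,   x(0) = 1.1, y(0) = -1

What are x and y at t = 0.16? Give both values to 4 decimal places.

Heun on (x,y): k1 = f(t_n, state_n); k2 = f(t_n + h, state_n + h·k1); state_{n+1} = state_n + (h/2)·(k1 + k2).
0.000000: (1.100000, -1.000000)
  k1 = (-1.000000, -0.869000)
  predictor → (0.940000, -1.139040)
  k2 = (-1.359840, -0.902600)
  → (0.911213, -1.141728)
(x(0.16), y(0.16)) ≈ (0.9112, -1.1417)

0.9112, -1.1417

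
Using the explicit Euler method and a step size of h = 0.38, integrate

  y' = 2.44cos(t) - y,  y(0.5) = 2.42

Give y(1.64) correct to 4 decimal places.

1.5394

Euler: y_{n+1} = y_n + h·f(t_n, y_n).
t=0.500000, y=2.420000: f=-0.278699 → y ← 2.420000 + 0.38·(-0.278699) = 2.314095
t=0.880000, y=2.314095: f=-0.759446 → y ← 2.314095 + 0.38·(-0.759446) = 2.025505
t=1.260000, y=2.025505: f=-1.279312 → y ← 2.025505 + 0.38·(-1.279312) = 1.539367
y(1.64) ≈ 1.5394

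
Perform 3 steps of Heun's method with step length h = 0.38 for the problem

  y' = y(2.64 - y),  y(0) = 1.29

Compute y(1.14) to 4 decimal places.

2.4441

Heun: k1 = f(x_n, y_n); k2 = f(x_n + h, y_n + h·k1); y_{n+1} = y_n + (h/2)·(k1 + k2).
x=0.000000, y=1.290000:
  k1 = f(0.000000, 1.290000) = 1.741500
  k2 = f(0.380000, 1.951770) = 1.343267
  y ← 1.290000 + (0.38/2)·(1.741500 + 1.343267) = 1.876106
x=0.380000, y=1.876106:
  k1 = f(0.380000, 1.876106) = 1.433146
  k2 = f(0.760000, 2.420701) = 0.530857
  y ← 1.876106 + (0.38/2)·(1.433146 + 0.530857) = 2.249266
x=0.760000, y=2.249266:
  k1 = f(0.760000, 2.249266) = 0.878864
  k2 = f(1.140000, 2.583235) = 0.146638
  y ← 2.249266 + (0.38/2)·(0.878864 + 0.146638) = 2.444112
y(1.14) ≈ 2.4441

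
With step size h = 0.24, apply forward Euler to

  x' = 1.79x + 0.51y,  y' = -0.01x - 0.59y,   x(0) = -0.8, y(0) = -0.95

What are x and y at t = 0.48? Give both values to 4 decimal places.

Euler on (x,y): x_{n+1} = x_n + h·x', y_{n+1} = y_n + h·y'.
0.000000: (-0.800000, -0.950000); f=(-1.916500, 0.568500) → (-1.259960, -0.813560)
0.240000: (-1.259960, -0.813560); f=(-2.670244, 0.492600) → (-1.900819, -0.695336)
(x(0.48), y(0.48)) ≈ (-1.9008, -0.6953)

-1.9008, -0.6953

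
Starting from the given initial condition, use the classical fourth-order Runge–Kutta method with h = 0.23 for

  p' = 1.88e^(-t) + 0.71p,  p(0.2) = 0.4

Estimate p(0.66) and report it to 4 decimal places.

RK4: k1 = f(t_n, p_n); k2 = f(t_n + h/2, p_n + (h/2)·k1); k3 = f(t_n + h/2, p_n + (h/2)·k2); k4 = f(t_n + h, p_n + h·k3); p_{n+1} = p_n + (h/6)·(k1 + 2k2 + 2k3 + k4).
t=0.200000, p=0.400000:
  k1 = f(0.200000, 0.400000) = 1.823214
  k2 = f(0.315000, 0.609670) = 1.804868
  k3 = f(0.315000, 0.607560) = 1.803371
  k4 = f(0.430000, 0.814775) = 1.801448
  p ← 0.400000 + (0.23/6)·(k1 + 2k2 + 2k3 + k4) = 0.815577
t=0.430000, p=0.815577:
  k1 = f(0.430000, 0.815577) = 1.802017
  k2 = f(0.545000, 1.022809) = 1.816297
  k3 = f(0.545000, 1.024451) = 1.817463
  k4 = f(0.660000, 1.233593) = 1.847532
  p ← 0.815577 + (0.23/6)·(k1 + 2k2 + 2k3 + k4) = 1.234065
p(0.66) ≈ 1.2341

1.2341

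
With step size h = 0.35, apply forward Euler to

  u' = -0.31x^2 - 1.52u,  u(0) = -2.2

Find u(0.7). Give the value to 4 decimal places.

Euler: u_{n+1} = u_n + h·f(x_n, u_n).
x=0.000000, u=-2.200000: f=3.344000 → u ← -2.200000 + 0.35·3.344000 = -1.029600
x=0.350000, u=-1.029600: f=1.527017 → u ← -1.029600 + 0.35·1.527017 = -0.495144
u(0.7) ≈ -0.4951

-0.4951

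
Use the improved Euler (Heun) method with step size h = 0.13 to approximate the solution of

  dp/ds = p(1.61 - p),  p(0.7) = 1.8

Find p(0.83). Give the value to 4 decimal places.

Heun: k1 = f(s_n, p_n); k2 = f(s_n + h, p_n + h·k1); p_{n+1} = p_n + (h/2)·(k1 + k2).
s=0.700000, p=1.800000:
  k1 = f(0.700000, 1.800000) = -0.342000
  k2 = f(0.830000, 1.755540) = -0.255501
  p ← 1.800000 + (0.13/2)·(-0.342000 + (-0.255501)) = 1.761162
p(0.83) ≈ 1.7612

1.7612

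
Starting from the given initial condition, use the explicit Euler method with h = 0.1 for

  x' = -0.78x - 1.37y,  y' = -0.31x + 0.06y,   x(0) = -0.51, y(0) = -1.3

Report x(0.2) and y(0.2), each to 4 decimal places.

-0.0923, -1.2907

Euler on (x,y): x_{n+1} = x_n + h·x', y_{n+1} = y_n + h·y'.
0.000000: (-0.510000, -1.300000); f=(2.178800, 0.080100) → (-0.292120, -1.291990)
0.100000: (-0.292120, -1.291990); f=(1.997880, 0.013038) → (-0.092332, -1.290686)
(x(0.2), y(0.2)) ≈ (-0.0923, -1.2907)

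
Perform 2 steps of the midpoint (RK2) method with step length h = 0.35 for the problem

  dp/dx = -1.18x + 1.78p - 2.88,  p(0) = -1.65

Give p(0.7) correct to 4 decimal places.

-9.5652

Midpoint: k1 = f(x_n, p_n); k2 = f(x_n + h/2, p_n + (h/2)·k1); p_{n+1} = p_n + h·k2.
x=0.000000, p=-1.650000:
  k1 = f(0.000000, -1.650000) = -5.817000
  k2 = f(0.175000, -2.667975) = -7.835496
  p ← -1.650000 + 0.35·(-7.835496) = -4.392423
x=0.350000, p=-4.392423:
  k1 = f(0.350000, -4.392423) = -11.111514
  k2 = f(0.525000, -6.336938) = -14.779250
  p ← -4.392423 + 0.35·(-14.779250) = -9.565161
p(0.7) ≈ -9.5652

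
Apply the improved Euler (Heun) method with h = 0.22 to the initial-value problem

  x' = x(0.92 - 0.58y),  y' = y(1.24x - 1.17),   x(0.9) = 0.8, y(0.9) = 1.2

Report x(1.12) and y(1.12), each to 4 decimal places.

0.8429, 1.1601

Heun on (x,y): k1 = f(t_n, state_n); k2 = f(t_n + h, state_n + h·k1); state_{n+1} = state_n + (h/2)·(k1 + k2).
0.900000: (0.800000, 1.200000)
  k1 = (0.179200, -0.213600)
  predictor → (0.839424, 1.153008)
  k2 = (0.210910, -0.148870)
  → (0.842912, 1.160128)
(x(1.12), y(1.12)) ≈ (0.8429, 1.1601)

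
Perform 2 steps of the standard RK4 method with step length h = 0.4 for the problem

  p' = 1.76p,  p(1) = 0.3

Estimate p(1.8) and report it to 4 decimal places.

1.2244

RK4: k1 = f(x_n, p_n); k2 = f(x_n + h/2, p_n + (h/2)·k1); k3 = f(x_n + h/2, p_n + (h/2)·k2); k4 = f(x_n + h, p_n + h·k3); p_{n+1} = p_n + (h/6)·(k1 + 2k2 + 2k3 + k4).
x=1.000000, p=0.300000:
  k1 = f(1.000000, 0.300000) = 0.528000
  k2 = f(1.200000, 0.405600) = 0.713856
  k3 = f(1.200000, 0.442771) = 0.779277
  k4 = f(1.400000, 0.611711) = 1.076611
  p ← 0.300000 + (0.4/6)·(k1 + 2k2 + 2k3 + k4) = 0.606059
x=1.400000, p=0.606059:
  k1 = f(1.400000, 0.606059) = 1.066663
  k2 = f(1.600000, 0.819391) = 1.442128
  k3 = f(1.600000, 0.894484) = 1.574292
  k4 = f(1.800000, 1.235775) = 2.174965
  p ← 0.606059 + (0.4/6)·(k1 + 2k2 + 2k3 + k4) = 1.224356
p(1.8) ≈ 1.2244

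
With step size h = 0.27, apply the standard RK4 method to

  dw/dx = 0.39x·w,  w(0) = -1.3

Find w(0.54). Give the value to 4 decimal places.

RK4: k1 = f(x_n, w_n); k2 = f(x_n + h/2, w_n + (h/2)·k1); k3 = f(x_n + h/2, w_n + (h/2)·k2); k4 = f(x_n + h, w_n + h·k3); w_{n+1} = w_n + (h/6)·(k1 + 2k2 + 2k3 + k4).
x=0.000000, w=-1.300000:
  k1 = f(0.000000, -1.300000) = 0.000000
  k2 = f(0.135000, -1.300000) = -0.068445
  k3 = f(0.135000, -1.309240) = -0.068931
  k4 = f(0.270000, -1.318612) = -0.138850
  w ← -1.300000 + (0.27/6)·(k1 + 2k2 + 2k3 + k4) = -1.318612
x=0.270000, w=-1.318612:
  k1 = f(0.270000, -1.318612) = -0.138850
  k2 = f(0.405000, -1.337357) = -0.211236
  k3 = f(0.405000, -1.347129) = -0.212779
  k4 = f(0.540000, -1.376062) = -0.289799
  w ← -1.318612 + (0.27/6)·(k1 + 2k2 + 2k3 + k4) = -1.376063
w(0.54) ≈ -1.3761

-1.3761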